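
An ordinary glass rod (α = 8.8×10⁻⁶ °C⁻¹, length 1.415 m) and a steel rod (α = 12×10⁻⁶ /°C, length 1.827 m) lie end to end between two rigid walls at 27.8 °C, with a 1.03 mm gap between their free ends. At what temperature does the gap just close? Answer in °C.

α₁L₁ = 1.2452×10⁻⁵ m/K, α₂L₂ = 2.1924×10⁻⁵ m/K → total 3.4376×10⁻⁵ m/K
ΔT = g/(α₁L₁+α₂L₂) = 1.03×10⁻³ / 3.4376×10⁻⁵ = 29.963 K
T = 27.8 + 29.963 = 57.763 °C

T = 57.8 °C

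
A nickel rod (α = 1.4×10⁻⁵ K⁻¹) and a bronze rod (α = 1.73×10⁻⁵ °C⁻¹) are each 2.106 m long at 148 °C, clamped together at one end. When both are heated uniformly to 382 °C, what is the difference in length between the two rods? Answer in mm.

ΔT = 234 K
nickel: ΔL = 1.4×10⁻⁵ × 2.106 m × 234 = 6.8993×10⁻³ m = 6.8993 mm
bronze: ΔL = 1.73×10⁻⁵ × 2.106 m × 234 = 8.5255×10⁻³ m = 8.5255 mm
difference = 8.5255 − 6.8993 = 1.6262 mm

1.63 mm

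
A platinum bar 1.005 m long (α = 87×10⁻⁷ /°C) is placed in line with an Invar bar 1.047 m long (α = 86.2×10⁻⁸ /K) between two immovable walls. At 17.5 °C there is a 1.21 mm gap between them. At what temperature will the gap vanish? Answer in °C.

T = 143 °C

Gap closes when ΔL₁ + ΔL₂ = 1.21 mm = 1.21×10⁻³ m
(α₁L₁ + α₂L₂)ΔT = g
α₁L₁ + α₂L₂ = 87×10⁻⁷×1.005 + 86.2×10⁻⁸×1.047 = 9.646014×10⁻⁶ m/K
ΔT = 1.21×10⁻³ / 9.646014×10⁻⁶ = 125.44 K
T = 17.5 + 125.44 = 142.94 °C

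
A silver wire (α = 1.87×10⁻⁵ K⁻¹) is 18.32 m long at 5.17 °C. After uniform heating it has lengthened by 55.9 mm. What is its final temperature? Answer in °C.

T = 168 °C

ΔL = αL₀ΔT ⇒ ΔT = ΔL / (αL₀)
ΔT = 55.9×10⁻³ m / (1.87×10⁻⁵ × 18.32 m) = 163.17 K
T = 5.17 + 163.17 = 168.34 °C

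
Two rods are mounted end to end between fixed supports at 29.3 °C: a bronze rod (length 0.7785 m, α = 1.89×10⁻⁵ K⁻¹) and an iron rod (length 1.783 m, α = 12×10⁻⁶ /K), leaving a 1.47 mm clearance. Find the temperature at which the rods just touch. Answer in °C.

Gap closes when ΔL₁ + ΔL₂ = 1.47 mm = 1.47×10⁻³ m
(α₁L₁ + α₂L₂)ΔT = g
α₁L₁ + α₂L₂ = 1.89×10⁻⁵×0.7785 + 12×10⁻⁶×1.783 = 3.610965×10⁻⁵ m/K
ΔT = 1.47×10⁻³ / 3.610965×10⁻⁵ = 40.709 K
T = 29.3 + 40.709 = 70.009 °C

T = 70.0 °C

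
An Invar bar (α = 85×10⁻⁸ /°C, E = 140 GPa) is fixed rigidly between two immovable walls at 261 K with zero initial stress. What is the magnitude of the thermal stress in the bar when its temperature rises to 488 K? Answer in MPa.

Fully constrained: the free strain ε = αΔT is blocked, so σ = Eε = EαΔT.
|ΔT| = 227 K
σ = 140×10⁹ × 85×10⁻⁸ × 227 = 2.70×10⁷ Pa

σ = 27.0 MPa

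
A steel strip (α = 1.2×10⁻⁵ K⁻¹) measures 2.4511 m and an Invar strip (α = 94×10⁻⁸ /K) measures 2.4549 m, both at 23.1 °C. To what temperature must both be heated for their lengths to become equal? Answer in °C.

T = 163.3 °C

Equal length when α₁L₁ΔT − α₂L₂ΔT = L₂ − L₁ = 3.80×10⁻³ m
α₁L₁ = 2.94132×10⁻⁵, α₂L₂ = 2.307606×10⁻⁶ → Δ(αL) = 2.7105594×10⁻⁵ m/K
ΔT = 3.80×10⁻³ / 2.7105594×10⁻⁵ = 140.192 K, so T = 23.1 + 140.192 = 163.292 °C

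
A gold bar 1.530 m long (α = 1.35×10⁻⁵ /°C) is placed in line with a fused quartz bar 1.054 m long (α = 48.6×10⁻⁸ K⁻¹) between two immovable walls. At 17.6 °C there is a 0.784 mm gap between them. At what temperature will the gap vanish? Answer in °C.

Gap closes when ΔL₁ + ΔL₂ = 0.784 mm = 7.84×10⁻⁴ m
(α₁L₁ + α₂L₂)ΔT = g
α₁L₁ + α₂L₂ = 1.35×10⁻⁵×1.530 + 48.6×10⁻⁸×1.054 = 2.1167244×10⁻⁵ m/K
ΔT = 7.84×10⁻⁴ / 2.1167244×10⁻⁵ = 37.038 K
T = 17.6 + 37.038 = 54.638 °C

T = 54.6 °C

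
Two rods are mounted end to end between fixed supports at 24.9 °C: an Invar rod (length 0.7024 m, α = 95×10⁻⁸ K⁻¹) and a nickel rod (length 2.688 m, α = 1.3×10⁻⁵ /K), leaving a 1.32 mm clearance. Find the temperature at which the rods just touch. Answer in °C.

T = 62.0 °C

Gap closes when ΔL₁ + ΔL₂ = 1.32 mm = 1.32×10⁻³ m
(α₁L₁ + α₂L₂)ΔT = g
α₁L₁ + α₂L₂ = 95×10⁻⁸×0.7024 + 1.3×10⁻⁵×2.688 = 3.561128×10⁻⁵ m/K
ΔT = 1.32×10⁻³ / 3.561128×10⁻⁵ = 37.067 K
T = 24.9 + 37.067 = 61.967 °C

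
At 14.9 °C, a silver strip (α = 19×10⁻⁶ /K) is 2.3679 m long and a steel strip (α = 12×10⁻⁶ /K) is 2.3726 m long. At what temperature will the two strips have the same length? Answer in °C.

Equal length when α₁L₁ΔT − α₂L₂ΔT = L₂ − L₁ = 4.70×10⁻³ m
α₁L₁ = 4.49901×10⁻⁵, α₂L₂ = 2.84712×10⁻⁵ → Δ(αL) = 1.65189×10⁻⁵ m/K
ΔT = 4.70×10⁻³ / 1.65189×10⁻⁵ = 284.523 K, so T = 14.9 + 284.523 = 299.423 °C

T = 299.4 °C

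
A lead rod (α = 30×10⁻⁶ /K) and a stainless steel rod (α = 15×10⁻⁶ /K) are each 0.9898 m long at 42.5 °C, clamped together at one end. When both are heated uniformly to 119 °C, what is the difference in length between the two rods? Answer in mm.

ΔT = 76.5 K
lead: ΔL = 30×10⁻⁶ × 0.9898 m × 76.5 = 2.2716×10⁻³ m = 2.2716 mm
stainless steel: ΔL = 15×10⁻⁶ × 0.9898 m × 76.5 = 1.1358×10⁻³ m = 1.1358 mm
difference = 2.2716 − 1.1358 = 1.1358 mm

1.14 mm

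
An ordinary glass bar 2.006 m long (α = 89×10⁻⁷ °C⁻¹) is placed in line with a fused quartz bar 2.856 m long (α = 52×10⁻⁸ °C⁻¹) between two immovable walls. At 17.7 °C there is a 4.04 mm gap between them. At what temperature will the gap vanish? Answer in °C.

T = 227 °C

α₁L₁ = 1.78534×10⁻⁵ m/K, α₂L₂ = 1.48512×10⁻⁶ m/K → total 1.933852×10⁻⁵ m/K
ΔT = g/(α₁L₁+α₂L₂) = 4.04×10⁻³ / 1.933852×10⁻⁵ = 208.91 K
T = 17.7 + 208.91 = 226.61 °C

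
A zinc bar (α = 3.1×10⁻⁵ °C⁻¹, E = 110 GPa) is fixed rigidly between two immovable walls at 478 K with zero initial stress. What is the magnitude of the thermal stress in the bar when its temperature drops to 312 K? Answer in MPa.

Fully constrained: the free strain ε = αΔT is blocked, so σ = Eε = EαΔT.
|ΔT| = 166 K
σ = 110×10⁹ × 3.1×10⁻⁵ × 166 = 5.66×10⁸ Pa

σ = 566 MPa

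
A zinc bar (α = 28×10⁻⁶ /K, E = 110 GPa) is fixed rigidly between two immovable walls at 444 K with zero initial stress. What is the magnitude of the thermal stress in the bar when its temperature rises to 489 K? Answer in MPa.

Fully constrained: the free strain ε = αΔT is blocked, so σ = Eε = EαΔT.
|ΔT| = 45 K
σ = 110×10⁹ × 28×10⁻⁶ × 45 = 1.39×10⁸ Pa

σ = 139 MPa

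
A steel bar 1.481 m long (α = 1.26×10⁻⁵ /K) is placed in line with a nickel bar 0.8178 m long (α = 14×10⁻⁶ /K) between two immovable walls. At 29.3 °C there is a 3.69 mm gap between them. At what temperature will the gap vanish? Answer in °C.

T = 152 °C

α₁L₁ = 1.86606×10⁻⁵ m/K, α₂L₂ = 1.14492×10⁻⁵ m/K → total 3.01098×10⁻⁵ m/K
ΔT = g/(α₁L₁+α₂L₂) = 3.69×10⁻³ / 3.01098×10⁻⁵ = 122.55 K
T = 29.3 + 122.55 = 151.85 °C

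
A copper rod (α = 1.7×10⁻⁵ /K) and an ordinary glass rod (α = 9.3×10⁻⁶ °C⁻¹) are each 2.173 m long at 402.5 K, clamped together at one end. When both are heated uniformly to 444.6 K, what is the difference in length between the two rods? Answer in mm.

ΔT = 42.1 K
copper: ΔL = 1.7×10⁻⁵ × 2.173 m × 42.1 = 1.5552×10⁻³ m = 1.5552 mm
ordinary glass: ΔL = 9.3×10⁻⁶ × 2.173 m × 42.1 = 8.5079×10⁻⁴ m = 0.85079 mm
difference = 1.5552 − 0.85079 = 0.70441 mm

0.704 mm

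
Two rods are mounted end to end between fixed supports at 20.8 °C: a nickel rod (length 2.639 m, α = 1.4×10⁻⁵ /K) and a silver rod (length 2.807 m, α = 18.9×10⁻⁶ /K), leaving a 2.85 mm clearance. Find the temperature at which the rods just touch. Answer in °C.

Gap closes when ΔL₁ + ΔL₂ = 2.85 mm = 2.85×10⁻³ m
(α₁L₁ + α₂L₂)ΔT = g
α₁L₁ + α₂L₂ = 1.4×10⁻⁵×2.639 + 18.9×10⁻⁶×2.807 = 8.99983×10⁻⁵ m/K
ΔT = 2.85×10⁻³ / 8.99983×10⁻⁵ = 31.667 K
T = 20.8 + 31.667 = 52.467 °C

T = 52.5 °C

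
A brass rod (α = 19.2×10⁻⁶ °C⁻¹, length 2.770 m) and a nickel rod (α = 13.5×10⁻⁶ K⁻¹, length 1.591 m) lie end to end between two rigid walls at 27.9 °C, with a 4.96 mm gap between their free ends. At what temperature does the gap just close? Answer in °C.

T = 94.3 °C

α₁L₁ = 5.3184×10⁻⁵ m/K, α₂L₂ = 2.14785×10⁻⁵ m/K → total 7.46625×10⁻⁵ m/K
ΔT = g/(α₁L₁+α₂L₂) = 4.96×10⁻³ / 7.46625×10⁻⁵ = 66.432 K
T = 27.9 + 66.432 = 94.332 °C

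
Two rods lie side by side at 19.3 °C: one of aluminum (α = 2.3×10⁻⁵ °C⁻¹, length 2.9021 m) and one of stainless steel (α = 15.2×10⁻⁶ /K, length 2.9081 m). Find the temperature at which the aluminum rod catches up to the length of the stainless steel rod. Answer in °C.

T = 285.4 °C

L₁(1 + α₁ΔT) = L₂(1 + α₂ΔT) ⇒ ΔT = (L₂ − L₁)/(α₁L₁ − α₂L₂)
L₂ − L₁ = 2.9081 − 2.9021 = 6.00×10⁻³ m
α₁L₁ − α₂L₂ = 2.3×10⁻⁵×2.9021 − 15.2×10⁻⁶×2.9081 = 2.254518×10⁻⁵ m/K
ΔT = 6.00×10⁻³ / 2.254518×10⁻⁵ = 266.132 K
T = 19.3 + 266.132 = 285.432 °C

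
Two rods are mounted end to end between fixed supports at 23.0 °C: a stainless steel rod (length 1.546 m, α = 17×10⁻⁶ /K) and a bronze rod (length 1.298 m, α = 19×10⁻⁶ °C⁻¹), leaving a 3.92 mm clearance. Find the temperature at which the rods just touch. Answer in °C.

Gap closes when ΔL₁ + ΔL₂ = 3.92 mm = 3.92×10⁻³ m
(α₁L₁ + α₂L₂)ΔT = g
α₁L₁ + α₂L₂ = 17×10⁻⁶×1.546 + 19×10⁻⁶×1.298 = 5.0944×10⁻⁵ m/K
ΔT = 3.92×10⁻³ / 5.0944×10⁻⁵ = 76.947 K
T = 23.0 + 76.947 = 99.947 °C

T = 99.9 °C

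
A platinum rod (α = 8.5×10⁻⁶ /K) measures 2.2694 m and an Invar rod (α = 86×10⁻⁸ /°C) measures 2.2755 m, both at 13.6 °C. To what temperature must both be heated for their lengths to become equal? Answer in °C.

L₁(1 + α₁ΔT) = L₂(1 + α₂ΔT) ⇒ ΔT = (L₂ − L₁)/(α₁L₁ − α₂L₂)
L₂ − L₁ = 2.2755 − 2.2694 = 6.10×10⁻³ m
α₁L₁ − α₂L₂ = 8.5×10⁻⁶×2.2694 − 86×10⁻⁸×2.2755 = 1.733297×10⁻⁵ m/K
ΔT = 6.10×10⁻³ / 1.733297×10⁻⁵ = 351.930 K
T = 13.6 + 351.930 = 365.530 °C

T = 365.5 °C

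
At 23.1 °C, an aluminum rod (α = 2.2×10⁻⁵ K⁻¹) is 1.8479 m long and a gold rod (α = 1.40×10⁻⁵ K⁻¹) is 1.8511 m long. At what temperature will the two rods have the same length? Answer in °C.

Equal length when α₁L₁ΔT − α₂L₂ΔT = L₂ − L₁ = 3.20×10⁻³ m
α₁L₁ = 4.06538×10⁻⁵, α₂L₂ = 2.59154×10⁻⁵ → Δ(αL) = 1.47384×10⁻⁵ m/K
ΔT = 3.20×10⁻³ / 1.47384×10⁻⁵ = 217.120 K, so T = 23.1 + 217.120 = 240.220 °C

T = 240.2 °C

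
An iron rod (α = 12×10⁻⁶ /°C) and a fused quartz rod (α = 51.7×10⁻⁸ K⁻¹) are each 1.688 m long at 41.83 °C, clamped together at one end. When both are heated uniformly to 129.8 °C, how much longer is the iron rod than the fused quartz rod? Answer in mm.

ΔT = 87.97 K
iron: ΔL = 12×10⁻⁶ × 1.688 m × 87.97 = 1.7819×10⁻³ m = 1.7819 mm
fused quartz: ΔL = 51.7×10⁻⁸ × 1.688 m × 87.97 = 7.6771×10⁻⁵ m = 0.076771 mm
difference = 1.7819 − 0.076771 = 1.705129 mm

1.71 mm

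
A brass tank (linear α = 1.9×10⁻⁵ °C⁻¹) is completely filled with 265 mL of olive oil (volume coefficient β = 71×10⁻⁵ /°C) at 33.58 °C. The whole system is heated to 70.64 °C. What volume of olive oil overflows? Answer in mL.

6.41 mL

The tank also expands: β_container ≈ 3α = 5.7×10⁻⁵ /K
Net overflow = V₀(β_liq − 3α_cont)ΔT
β − 3α = 7.10×10⁻⁴ − 5.7×10⁻⁵ = 6.53×10⁻⁴ /K; ΔT = 37.06 K
ΔV = 265 × 6.53×10⁻⁴ × 37.06 = 6.41 mL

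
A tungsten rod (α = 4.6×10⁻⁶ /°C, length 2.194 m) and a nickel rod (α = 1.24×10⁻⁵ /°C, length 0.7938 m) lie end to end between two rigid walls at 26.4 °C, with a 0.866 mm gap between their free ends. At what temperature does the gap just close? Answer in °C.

α₁L₁ = 1.00924×10⁻⁵ m/K, α₂L₂ = 9.84312×10⁻⁶ m/K → total 1.993552×10⁻⁵ m/K
ΔT = g/(α₁L₁+α₂L₂) = 8.66×10⁻⁴ / 1.993552×10⁻⁵ = 43.440 K
T = 26.4 + 43.440 = 69.840 °C

T = 69.8 °C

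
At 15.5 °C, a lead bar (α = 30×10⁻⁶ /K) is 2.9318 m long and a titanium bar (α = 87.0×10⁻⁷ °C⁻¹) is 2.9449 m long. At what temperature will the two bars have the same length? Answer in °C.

T = 225.7 °C

L₁(1 + α₁ΔT) = L₂(1 + α₂ΔT) ⇒ ΔT = (L₂ − L₁)/(α₁L₁ − α₂L₂)
L₂ − L₁ = 2.9449 − 2.9318 = 1.31×10⁻² m
α₁L₁ − α₂L₂ = 30×10⁻⁶×2.9318 − 87.0×10⁻⁷×2.9449 = 6.233337×10⁻⁵ m/K
ΔT = 1.31×10⁻² / 6.233337×10⁻⁵ = 210.160 K
T = 15.5 + 210.160 = 225.660 °C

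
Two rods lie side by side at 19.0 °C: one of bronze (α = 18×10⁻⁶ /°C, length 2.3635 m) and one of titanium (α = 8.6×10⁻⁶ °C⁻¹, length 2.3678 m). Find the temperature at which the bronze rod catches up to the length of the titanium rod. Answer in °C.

T = 212.9 °C

Equal length when α₁L₁ΔT − α₂L₂ΔT = L₂ − L₁ = 4.30×10⁻³ m
α₁L₁ = 4.2543×10⁻⁵, α₂L₂ = 2.036308×10⁻⁵ → Δ(αL) = 2.217992×10⁻⁵ m/K
ΔT = 4.30×10⁻³ / 2.217992×10⁻⁵ = 193.869 K, so T = 19.0 + 193.869 = 212.869 °C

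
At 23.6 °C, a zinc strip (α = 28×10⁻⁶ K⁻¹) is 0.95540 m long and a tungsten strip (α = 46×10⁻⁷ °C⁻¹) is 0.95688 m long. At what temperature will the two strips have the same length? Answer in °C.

Equal length when α₁L₁ΔT − α₂L₂ΔT = L₂ − L₁ = 1.48×10⁻³ m
α₁L₁ = 2.67512×10⁻⁵, α₂L₂ = 4.401648×10⁻⁶ → Δ(αL) = 2.2349552×10⁻⁵ m/K
ΔT = 1.48×10⁻³ / 2.2349552×10⁻⁵ = 66.2206 K, so T = 23.6 + 66.2206 = 89.8206 °C

T = 89.82 °C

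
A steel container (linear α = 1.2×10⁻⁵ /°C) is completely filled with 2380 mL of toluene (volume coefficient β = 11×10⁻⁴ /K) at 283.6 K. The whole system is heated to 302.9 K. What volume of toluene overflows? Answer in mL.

The container also expands: β_container ≈ 3α = 3.6×10⁻⁵ /K
Net overflow = V₀(β_liq − 3α_cont)ΔT
β − 3α = 1.10×10⁻³ − 3.6×10⁻⁵ = 1.064×10⁻³ /K; ΔT = 19.3 K
ΔV = 2380 × 1.064×10⁻³ × 19.3 = 48.9 mL

48.9 mL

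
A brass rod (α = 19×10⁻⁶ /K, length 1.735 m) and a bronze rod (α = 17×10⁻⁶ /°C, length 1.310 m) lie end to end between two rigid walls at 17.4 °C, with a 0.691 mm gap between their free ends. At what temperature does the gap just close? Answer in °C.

T = 29.9 °C

Gap closes when ΔL₁ + ΔL₂ = 0.691 mm = 6.91×10⁻⁴ m
(α₁L₁ + α₂L₂)ΔT = g
α₁L₁ + α₂L₂ = 19×10⁻⁶×1.735 + 17×10⁻⁶×1.310 = 5.5235×10⁻⁵ m/K
ΔT = 6.91×10⁻⁴ / 5.5235×10⁻⁵ = 12.510 K
T = 17.4 + 12.510 = 29.910 °C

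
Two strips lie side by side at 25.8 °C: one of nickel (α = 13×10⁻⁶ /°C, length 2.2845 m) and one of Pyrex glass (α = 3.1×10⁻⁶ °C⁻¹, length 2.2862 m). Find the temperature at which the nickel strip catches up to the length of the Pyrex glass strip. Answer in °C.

T = 101.0 °C

L₁(1 + α₁ΔT) = L₂(1 + α₂ΔT) ⇒ ΔT = (L₂ − L₁)/(α₁L₁ − α₂L₂)
L₂ − L₁ = 2.2862 − 2.2845 = 1.70×10⁻³ m
α₁L₁ − α₂L₂ = 13×10⁻⁶×2.2845 − 3.1×10⁻⁶×2.2862 = 2.261128×10⁻⁵ m/K
ΔT = 1.70×10⁻³ / 2.261128×10⁻⁵ = 75.184 K
T = 25.8 + 75.184 = 100.984 °C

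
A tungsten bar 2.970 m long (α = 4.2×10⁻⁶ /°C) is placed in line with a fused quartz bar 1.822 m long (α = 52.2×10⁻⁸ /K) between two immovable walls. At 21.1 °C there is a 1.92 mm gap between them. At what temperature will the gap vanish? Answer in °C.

α₁L₁ = 1.2474×10⁻⁵ m/K, α₂L₂ = 9.51084×10⁻⁷ m/K → total 1.3425084×10⁻⁵ m/K
ΔT = g/(α₁L₁+α₂L₂) = 1.92×10⁻³ / 1.3425084×10⁻⁵ = 143.02 K
T = 21.1 + 143.02 = 164.12 °C

T = 164 °C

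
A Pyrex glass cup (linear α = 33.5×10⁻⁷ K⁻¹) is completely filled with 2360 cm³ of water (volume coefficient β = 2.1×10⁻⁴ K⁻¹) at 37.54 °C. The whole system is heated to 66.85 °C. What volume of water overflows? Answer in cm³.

The cup also expands: β_container ≈ 3α = 1.005×10⁻⁵ /K
Net overflow = V₀(β_liq − 3α_cont)ΔT
β − 3α = 2.10×10⁻⁴ − 1.005×10⁻⁵ = 1.9995×10⁻⁴ /K; ΔT = 29.31 K
ΔV = 2360 × 1.9995×10⁻⁴ × 29.31 = 13.8 cm³

13.8 cm³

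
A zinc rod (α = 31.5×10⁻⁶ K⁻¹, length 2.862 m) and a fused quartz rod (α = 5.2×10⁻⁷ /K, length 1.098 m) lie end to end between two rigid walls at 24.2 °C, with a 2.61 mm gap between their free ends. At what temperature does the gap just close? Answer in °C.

T = 53.0 °C

Gap closes when ΔL₁ + ΔL₂ = 2.61 mm = 2.61×10⁻³ m
(α₁L₁ + α₂L₂)ΔT = g
α₁L₁ + α₂L₂ = 31.5×10⁻⁶×2.862 + 5.2×10⁻⁷×1.098 = 9.072396×10⁻⁵ m/K
ΔT = 2.61×10⁻³ / 9.072396×10⁻⁵ = 28.769 K
T = 24.2 + 28.769 = 52.969 °C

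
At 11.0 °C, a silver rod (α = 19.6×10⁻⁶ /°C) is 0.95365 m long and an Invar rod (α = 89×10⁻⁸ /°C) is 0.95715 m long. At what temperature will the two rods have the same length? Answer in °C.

Equal length when α₁L₁ΔT − α₂L₂ΔT = L₂ − L₁ = 3.50×10⁻³ m
α₁L₁ = 1.869154×10⁻⁵, α₂L₂ = 8.518635×10⁻⁷ → Δ(αL) = 1.78396765×10⁻⁵ m/K
ΔT = 3.50×10⁻³ / 1.78396765×10⁻⁵ = 196.192 K, so T = 11.0 + 196.192 = 207.192 °C

T = 207.2 °C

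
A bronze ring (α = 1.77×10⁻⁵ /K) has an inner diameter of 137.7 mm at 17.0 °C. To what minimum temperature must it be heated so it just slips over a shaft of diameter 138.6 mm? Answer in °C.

Required Δd = 138.6 − 137.7 = 0.9 mm
Δd = αd₀ΔT ⇒ ΔT = Δd/(αd₀) = 0.9 / (1.77×10⁻⁵ × 137.7) = 369.26 K
T_min = 17.0 + 369.26 = 386.26 °C

T = 386 °C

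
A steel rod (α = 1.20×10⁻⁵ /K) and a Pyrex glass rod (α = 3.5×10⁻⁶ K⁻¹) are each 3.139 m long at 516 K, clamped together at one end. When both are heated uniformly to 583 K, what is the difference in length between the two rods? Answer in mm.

1.79 mm

ΔT = 67 K
steel: ΔL = 1.20×10⁻⁵ × 3.139 m × 67 = 2.5238×10⁻³ m = 2.5238 mm
Pyrex glass: ΔL = 3.5×10⁻⁶ × 3.139 m × 67 = 7.3610×10⁻⁴ m = 0.73610 mm
difference = 2.5238 − 0.73610 = 1.7877 mm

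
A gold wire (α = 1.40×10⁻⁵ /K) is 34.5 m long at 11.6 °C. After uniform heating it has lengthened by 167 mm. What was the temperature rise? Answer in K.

ΔT = 346 K

ΔL = αL₀ΔT ⇒ ΔT = ΔL / (αL₀)
ΔT = 167×10⁻³ m / (1.40×10⁻⁵ × 34.5 m) = 345.76 K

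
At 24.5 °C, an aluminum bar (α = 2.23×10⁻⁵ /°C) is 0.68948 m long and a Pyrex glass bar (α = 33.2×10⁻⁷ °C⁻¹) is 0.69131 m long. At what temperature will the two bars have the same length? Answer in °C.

T = 164.4 °C

Equal length when α₁L₁ΔT − α₂L₂ΔT = L₂ − L₁ = 1.83×10⁻³ m
α₁L₁ = 1.5375404×10⁻⁵, α₂L₂ = 2.2951492×10⁻⁶ → Δ(αL) = 1.30802548×10⁻⁵ m/K
ΔT = 1.83×10⁻³ / 1.30802548×10⁻⁵ = 139.906 K, so T = 24.5 + 139.906 = 164.406 °C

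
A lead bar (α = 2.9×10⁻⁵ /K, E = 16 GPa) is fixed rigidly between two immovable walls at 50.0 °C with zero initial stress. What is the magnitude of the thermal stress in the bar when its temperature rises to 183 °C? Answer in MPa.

σ = 61.7 MPa

Fully constrained: the free strain ε = αΔT is blocked, so σ = Eε = EαΔT.
|ΔT| = 133.0 K
σ = 16.0×10⁹ × 2.9×10⁻⁵ × 133.0 = 6.17×10⁷ Pa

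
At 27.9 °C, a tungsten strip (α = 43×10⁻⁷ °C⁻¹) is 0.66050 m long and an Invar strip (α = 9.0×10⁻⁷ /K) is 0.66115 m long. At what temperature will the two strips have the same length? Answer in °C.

L₁(1 + α₁ΔT) = L₂(1 + α₂ΔT) ⇒ ΔT = (L₂ − L₁)/(α₁L₁ − α₂L₂)
L₂ − L₁ = 0.66115 − 0.66050 = 6.50×10⁻⁴ m
α₁L₁ − α₂L₂ = 43×10⁻⁷×0.66050 − 9.0×10⁻⁷×0.66115 = 2.245115×10⁻⁶ m/K
ΔT = 6.50×10⁻⁴ / 2.245115×10⁻⁶ = 289.517 K
T = 27.9 + 289.517 = 317.417 °C

T = 317.4 °C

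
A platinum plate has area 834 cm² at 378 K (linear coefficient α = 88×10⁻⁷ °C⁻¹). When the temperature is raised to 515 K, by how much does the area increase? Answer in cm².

ΔA = 2.01 cm²

Area coefficient ≈ 2α; |ΔT| = 137 K
ΔA = 2αA₀ΔT = 2(88×10⁻⁷)(834)(137) = 2.01 cm²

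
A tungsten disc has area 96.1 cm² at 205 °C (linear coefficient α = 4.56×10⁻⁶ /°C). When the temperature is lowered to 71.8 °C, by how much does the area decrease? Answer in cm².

Area coefficient ≈ 2α; |ΔT| = 133.2 K
ΔA = 2αA₀ΔT = 2(4.56×10⁻⁶)(96.1)(133.2) = 0.117 cm²

ΔA = 0.117 cm²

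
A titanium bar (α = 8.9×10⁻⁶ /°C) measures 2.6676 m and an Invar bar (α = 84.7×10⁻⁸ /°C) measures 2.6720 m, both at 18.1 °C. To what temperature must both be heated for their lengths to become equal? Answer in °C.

Equal length when α₁L₁ΔT − α₂L₂ΔT = L₂ − L₁ = 4.40×10⁻³ m
α₁L₁ = 2.374164×10⁻⁵, α₂L₂ = 2.263184×10⁻⁶ → Δ(αL) = 2.1478456×10⁻⁵ m/K
ΔT = 4.40×10⁻³ / 2.1478456×10⁻⁵ = 204.856 K, so T = 18.1 + 204.856 = 222.956 °C

T = 223.0 °C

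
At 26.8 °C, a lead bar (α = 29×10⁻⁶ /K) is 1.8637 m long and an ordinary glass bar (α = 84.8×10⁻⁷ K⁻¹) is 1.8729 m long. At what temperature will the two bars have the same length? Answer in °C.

T = 267.9 °C

Equal length when α₁L₁ΔT − α₂L₂ΔT = L₂ − L₁ = 9.20×10⁻³ m
α₁L₁ = 5.40473×10⁻⁵, α₂L₂ = 1.5882192×10⁻⁵ → Δ(αL) = 3.8165108×10⁻⁵ m/K
ΔT = 9.20×10⁻³ / 3.8165108×10⁻⁵ = 241.058 K, so T = 26.8 + 241.058 = 267.858 °C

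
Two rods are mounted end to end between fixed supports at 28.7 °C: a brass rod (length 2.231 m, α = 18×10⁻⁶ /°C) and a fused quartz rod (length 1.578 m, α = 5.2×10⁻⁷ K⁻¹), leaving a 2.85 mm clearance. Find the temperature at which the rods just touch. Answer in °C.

α₁L₁ = 4.0158×10⁻⁵ m/K, α₂L₂ = 8.2056×10⁻⁷ m/K → total 4.097856×10⁻⁵ m/K
ΔT = g/(α₁L₁+α₂L₂) = 2.85×10⁻³ / 4.097856×10⁻⁵ = 69.549 K
T = 28.7 + 69.549 = 98.249 °C

T = 98.2 °C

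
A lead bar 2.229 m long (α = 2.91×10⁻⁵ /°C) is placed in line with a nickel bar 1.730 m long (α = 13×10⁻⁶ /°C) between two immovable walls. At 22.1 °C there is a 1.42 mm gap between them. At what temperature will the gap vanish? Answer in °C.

α₁L₁ = 6.48639×10⁻⁵ m/K, α₂L₂ = 2.249×10⁻⁵ m/K → total 8.73539×10⁻⁵ m/K
ΔT = g/(α₁L₁+α₂L₂) = 1.42×10⁻³ / 8.73539×10⁻⁵ = 16.256 K
T = 22.1 + 16.256 = 38.356 °C

T = 38.4 °C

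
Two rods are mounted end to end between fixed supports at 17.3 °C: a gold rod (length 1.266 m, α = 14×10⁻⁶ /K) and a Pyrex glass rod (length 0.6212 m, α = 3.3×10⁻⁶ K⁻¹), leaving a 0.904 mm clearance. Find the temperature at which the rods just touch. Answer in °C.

α₁L₁ = 1.7724×10⁻⁵ m/K, α₂L₂ = 2.04996×10⁻⁶ m/K → total 1.977396×10⁻⁵ m/K
ΔT = g/(α₁L₁+α₂L₂) = 9.04×10⁻⁴ / 1.977396×10⁻⁵ = 45.717 K
T = 17.3 + 45.717 = 63.017 °C

T = 63.0 °C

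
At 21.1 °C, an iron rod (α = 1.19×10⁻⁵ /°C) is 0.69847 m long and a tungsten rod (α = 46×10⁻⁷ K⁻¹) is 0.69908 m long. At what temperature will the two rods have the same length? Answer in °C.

T = 140.8 °C

Equal length when α₁L₁ΔT − α₂L₂ΔT = L₂ − L₁ = 6.10×10⁻⁴ m
α₁L₁ = 8.311793×10⁻⁶, α₂L₂ = 3.215768×10⁻⁶ → Δ(αL) = 5.096025×10⁻⁶ m/K
ΔT = 6.10×10⁻⁴ / 5.096025×10⁻⁶ = 119.701 K, so T = 21.1 + 119.701 = 140.801 °C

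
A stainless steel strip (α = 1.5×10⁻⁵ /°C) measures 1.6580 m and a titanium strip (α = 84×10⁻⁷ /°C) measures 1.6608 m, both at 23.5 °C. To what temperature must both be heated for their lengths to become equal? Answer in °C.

L₁(1 + α₁ΔT) = L₂(1 + α₂ΔT) ⇒ ΔT = (L₂ − L₁)/(α₁L₁ − α₂L₂)
L₂ − L₁ = 1.6608 − 1.6580 = 2.80×10⁻³ m
α₁L₁ − α₂L₂ = 1.5×10⁻⁵×1.6580 − 84×10⁻⁷×1.6608 = 1.091928×10⁻⁵ m/K
ΔT = 2.80×10⁻³ / 1.091928×10⁻⁵ = 256.427 K
T = 23.5 + 256.427 = 279.927 °C

T = 279.9 °C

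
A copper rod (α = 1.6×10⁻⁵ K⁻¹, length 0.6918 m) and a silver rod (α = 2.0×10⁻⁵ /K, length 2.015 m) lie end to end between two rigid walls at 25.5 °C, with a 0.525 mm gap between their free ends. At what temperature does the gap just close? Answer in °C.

α₁L₁ = 1.10688×10⁻⁵ m/K, α₂L₂ = 4.030×10⁻⁵ m/K → total 5.13688×10⁻⁵ m/K
ΔT = g/(α₁L₁+α₂L₂) = 5.25×10⁻⁴ / 5.13688×10⁻⁵ = 10.220 K
T = 25.5 + 10.220 = 35.720 °C

T = 35.7 °C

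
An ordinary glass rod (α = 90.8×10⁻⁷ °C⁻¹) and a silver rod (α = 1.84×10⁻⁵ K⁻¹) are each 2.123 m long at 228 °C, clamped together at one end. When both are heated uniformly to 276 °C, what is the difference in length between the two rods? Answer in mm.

ΔT = 48 K
ordinary glass: ΔL = 90.8×10⁻⁷ × 2.123 m × 48 = 9.2529×10⁻⁴ m = 0.92529 mm
silver: ΔL = 1.84×10⁻⁵ × 2.123 m × 48 = 1.8750×10⁻³ m = 1.8750 mm
difference = 1.8750 − 0.92529 = 0.94971 mm

0.950 mm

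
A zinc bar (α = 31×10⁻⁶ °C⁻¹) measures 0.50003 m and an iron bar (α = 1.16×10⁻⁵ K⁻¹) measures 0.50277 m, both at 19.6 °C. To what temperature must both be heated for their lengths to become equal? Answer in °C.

Equal length when α₁L₁ΔT − α₂L₂ΔT = L₂ − L₁ = 2.74×10⁻³ m
α₁L₁ = 1.550093×10⁻⁵, α₂L₂ = 5.832132×10⁻⁶ → Δ(αL) = 9.668798×10⁻⁶ m/K
ΔT = 2.74×10⁻³ / 9.668798×10⁻⁶ = 283.386 K, so T = 19.6 + 283.386 = 302.986 °C

T = 303.0 °C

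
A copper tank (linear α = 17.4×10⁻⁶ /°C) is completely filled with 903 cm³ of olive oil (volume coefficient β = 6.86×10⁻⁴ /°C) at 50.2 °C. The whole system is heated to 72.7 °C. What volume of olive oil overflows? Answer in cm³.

12.9 cm³

The tank also expands: β_container ≈ 3α = 5.22×10⁻⁵ /K
Net overflow = V₀(β_liq − 3α_cont)ΔT
β − 3α = 6.86×10⁻⁴ − 5.22×10⁻⁵ = 6.338×10⁻⁴ /K; ΔT = 22.5 K
ΔV = 903 × 6.338×10⁻⁴ × 22.5 = 12.9 cm³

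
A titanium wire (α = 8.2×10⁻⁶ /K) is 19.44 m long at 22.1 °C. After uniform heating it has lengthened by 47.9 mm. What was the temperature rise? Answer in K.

ΔT = 300 K

ΔL = αL₀ΔT ⇒ ΔT = ΔL / (αL₀)
ΔT = 47.9×10⁻³ m / (8.2×10⁻⁶ × 19.44 m) = 300.49 K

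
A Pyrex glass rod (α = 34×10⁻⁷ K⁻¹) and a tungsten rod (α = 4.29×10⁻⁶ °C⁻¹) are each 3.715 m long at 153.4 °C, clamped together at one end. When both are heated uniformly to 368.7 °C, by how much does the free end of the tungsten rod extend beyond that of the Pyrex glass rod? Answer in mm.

ΔT = 215.3 K
Pyrex glass: ΔL = 34×10⁻⁷ × 3.715 m × 215.3 = 2.7195×10⁻³ m = 2.7195 mm
tungsten: ΔL = 4.29×10⁻⁶ × 3.715 m × 215.3 = 3.4313×10⁻³ m = 3.4313 mm
difference = 3.4313 − 2.7195 = 0.7118 mm

0.712 mm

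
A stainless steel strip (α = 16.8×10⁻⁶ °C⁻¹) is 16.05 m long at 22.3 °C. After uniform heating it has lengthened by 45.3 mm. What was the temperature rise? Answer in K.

ΔT = 168 K

ΔL = αL₀ΔT ⇒ ΔT = ΔL / (αL₀)
ΔT = 45.3×10⁻³ m / (16.8×10⁻⁶ × 16.05 m) = 168.00 K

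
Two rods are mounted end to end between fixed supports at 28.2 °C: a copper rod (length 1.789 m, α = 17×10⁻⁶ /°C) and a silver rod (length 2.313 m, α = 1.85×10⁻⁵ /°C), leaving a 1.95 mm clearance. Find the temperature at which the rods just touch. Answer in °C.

T = 54.8 °C

α₁L₁ = 3.0413×10⁻⁵ m/K, α₂L₂ = 4.27905×10⁻⁵ m/K → total 7.32035×10⁻⁵ m/K
ΔT = g/(α₁L₁+α₂L₂) = 1.95×10⁻³ / 7.32035×10⁻⁵ = 26.638 K
T = 28.2 + 26.638 = 54.838 °C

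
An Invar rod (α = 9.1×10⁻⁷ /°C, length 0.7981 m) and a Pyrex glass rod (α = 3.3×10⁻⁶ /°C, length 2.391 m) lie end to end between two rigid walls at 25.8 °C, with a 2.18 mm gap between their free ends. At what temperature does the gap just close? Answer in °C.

T = 279 °C

α₁L₁ = 7.26271×10⁻⁷ m/K, α₂L₂ = 7.8903×10⁻⁶ m/K → total 8.616571×10⁻⁶ m/K
ΔT = g/(α₁L₁+α₂L₂) = 2.18×10⁻³ / 8.616571×10⁻⁶ = 253.00 K
T = 25.8 + 253.00 = 278.80 °C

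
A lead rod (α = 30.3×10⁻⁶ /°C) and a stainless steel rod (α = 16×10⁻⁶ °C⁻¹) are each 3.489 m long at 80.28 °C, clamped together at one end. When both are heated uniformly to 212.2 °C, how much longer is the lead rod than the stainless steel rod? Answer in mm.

ΔT = 131.92 K
lead: ΔL = 30.3×10⁻⁶ × 3.489 m × 131.92 = 1.3946×10⁻² m = 13.946 mm
stainless steel: ΔL = 16×10⁻⁶ × 3.489 m × 131.92 = 7.3643×10⁻³ m = 7.3643 mm
difference = 13.946 − 7.3643 = 6.5817 mm

6.58 mm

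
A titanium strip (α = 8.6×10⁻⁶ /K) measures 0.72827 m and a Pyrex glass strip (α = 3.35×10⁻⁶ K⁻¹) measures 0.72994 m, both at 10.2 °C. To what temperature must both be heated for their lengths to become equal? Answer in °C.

Equal length when α₁L₁ΔT − α₂L₂ΔT = L₂ − L₁ = 1.67×10⁻³ m
α₁L₁ = 6.263122×10⁻⁶, α₂L₂ = 2.445299×10⁻⁶ → Δ(αL) = 3.817823×10⁻⁶ m/K
ΔT = 1.67×10⁻³ / 3.817823×10⁻⁶ = 437.422 K, so T = 10.2 + 437.422 = 447.622 °C

T = 447.6 °C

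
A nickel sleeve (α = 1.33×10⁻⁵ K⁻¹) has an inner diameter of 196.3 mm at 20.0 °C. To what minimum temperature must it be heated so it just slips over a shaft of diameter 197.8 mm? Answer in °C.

Required Δd = 197.8 − 196.3 = 1.5 mm
Δd = αd₀ΔT ⇒ ΔT = Δd/(αd₀) = 1.5 / (1.33×10⁻⁵ × 196.3) = 574.54 K
T_min = 20.0 + 574.54 = 594.54 °C

T = 595 °C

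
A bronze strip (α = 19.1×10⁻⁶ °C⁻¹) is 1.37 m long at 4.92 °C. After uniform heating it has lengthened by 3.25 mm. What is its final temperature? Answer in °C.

ΔL = αL₀ΔT ⇒ ΔT = ΔL / (αL₀)
ΔT = 3.25×10⁻³ m / (19.1×10⁻⁶ × 1.37 m) = 124.20 K
T = 4.92 + 124.20 = 129.12 °C

T = 129 °C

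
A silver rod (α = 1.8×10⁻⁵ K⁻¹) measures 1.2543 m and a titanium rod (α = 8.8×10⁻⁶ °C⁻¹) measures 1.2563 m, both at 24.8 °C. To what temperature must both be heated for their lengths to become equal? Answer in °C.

L₁(1 + α₁ΔT) = L₂(1 + α₂ΔT) ⇒ ΔT = (L₂ − L₁)/(α₁L₁ − α₂L₂)
L₂ − L₁ = 1.2563 − 1.2543 = 2.00×10⁻³ m
α₁L₁ − α₂L₂ = 1.8×10⁻⁵×1.2543 − 8.8×10⁻⁶×1.2563 = 1.152196×10⁻⁵ m/K
ΔT = 2.00×10⁻³ / 1.152196×10⁻⁵ = 173.582 K
T = 24.8 + 173.582 = 198.382 °C

T = 198.4 °C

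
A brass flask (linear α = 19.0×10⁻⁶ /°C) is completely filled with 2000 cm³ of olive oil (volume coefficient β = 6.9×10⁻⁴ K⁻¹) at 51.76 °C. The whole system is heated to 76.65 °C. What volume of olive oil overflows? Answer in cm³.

31.5 cm³

The flask also expands: β_container ≈ 3α = 5.7×10⁻⁵ /K
Net overflow = V₀(β_liq − 3α_cont)ΔT
β − 3α = 6.90×10⁻⁴ − 5.7×10⁻⁵ = 6.33×10⁻⁴ /K; ΔT = 24.89 K
ΔV = 2000 × 6.33×10⁻⁴ × 24.89 = 31.5 cm³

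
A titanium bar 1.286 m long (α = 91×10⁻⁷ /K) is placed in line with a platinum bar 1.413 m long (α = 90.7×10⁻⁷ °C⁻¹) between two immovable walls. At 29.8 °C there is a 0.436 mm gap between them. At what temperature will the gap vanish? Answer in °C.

T = 47.6 °C

Gap closes when ΔL₁ + ΔL₂ = 0.436 mm = 4.36×10⁻⁴ m
(α₁L₁ + α₂L₂)ΔT = g
α₁L₁ + α₂L₂ = 91×10⁻⁷×1.286 + 90.7×10⁻⁷×1.413 = 2.451851×10⁻⁵ m/K
ΔT = 4.36×10⁻⁴ / 2.451851×10⁻⁵ = 17.782 K
T = 29.8 + 17.782 = 47.582 °C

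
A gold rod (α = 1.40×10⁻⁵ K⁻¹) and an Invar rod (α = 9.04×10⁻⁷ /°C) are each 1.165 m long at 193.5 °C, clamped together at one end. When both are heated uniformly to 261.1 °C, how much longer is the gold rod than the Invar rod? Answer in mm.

ΔT = 67.6 K
gold: ΔL = 1.40×10⁻⁵ × 1.165 m × 67.6 = 1.1026×10⁻³ m = 1.1026 mm
Invar: ΔL = 9.04×10⁻⁷ × 1.165 m × 67.6 = 7.1194×10⁻⁵ m = 0.071194 mm
difference = 1.1026 − 0.071194 = 1.031406 mm

1.03 mm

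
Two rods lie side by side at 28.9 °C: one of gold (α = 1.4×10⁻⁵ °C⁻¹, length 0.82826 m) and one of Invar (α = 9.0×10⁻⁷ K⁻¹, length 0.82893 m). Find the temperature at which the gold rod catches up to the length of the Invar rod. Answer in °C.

T = 90.65 °C

L₁(1 + α₁ΔT) = L₂(1 + α₂ΔT) ⇒ ΔT = (L₂ − L₁)/(α₁L₁ − α₂L₂)
L₂ − L₁ = 0.82893 − 0.82826 = 6.70×10⁻⁴ m
α₁L₁ − α₂L₂ = 1.4×10⁻⁵×0.82826 − 9.0×10⁻⁷×0.82893 = 1.0849603×10⁻⁵ m/K
ΔT = 6.70×10⁻⁴ / 1.0849603×10⁻⁵ = 61.7534 K
T = 28.9 + 61.7534 = 90.6534 °C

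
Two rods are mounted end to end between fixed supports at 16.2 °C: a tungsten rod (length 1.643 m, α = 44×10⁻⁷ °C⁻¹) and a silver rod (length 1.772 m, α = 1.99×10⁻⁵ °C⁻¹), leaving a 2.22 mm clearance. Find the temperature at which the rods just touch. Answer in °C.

Gap closes when ΔL₁ + ΔL₂ = 2.22 mm = 2.22×10⁻³ m
(α₁L₁ + α₂L₂)ΔT = g
α₁L₁ + α₂L₂ = 44×10⁻⁷×1.643 + 1.99×10⁻⁵×1.772 = 4.2492×10⁻⁵ m/K
ΔT = 2.22×10⁻³ / 4.2492×10⁻⁵ = 52.245 K
T = 16.2 + 52.245 = 68.445 °C

T = 68.4 °C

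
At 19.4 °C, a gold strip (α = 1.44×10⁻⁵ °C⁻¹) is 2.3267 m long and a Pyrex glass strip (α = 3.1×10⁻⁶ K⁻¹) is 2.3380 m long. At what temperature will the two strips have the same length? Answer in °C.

T = 449.8 °C

L₁(1 + α₁ΔT) = L₂(1 + α₂ΔT) ⇒ ΔT = (L₂ − L₁)/(α₁L₁ − α₂L₂)
L₂ − L₁ = 2.3380 − 2.3267 = 1.13×10⁻² m
α₁L₁ − α₂L₂ = 1.44×10⁻⁵×2.3267 − 3.1×10⁻⁶×2.3380 = 2.625668×10⁻⁵ m/K
ΔT = 1.13×10⁻² / 2.625668×10⁻⁵ = 430.367 K
T = 19.4 + 430.367 = 449.767 °C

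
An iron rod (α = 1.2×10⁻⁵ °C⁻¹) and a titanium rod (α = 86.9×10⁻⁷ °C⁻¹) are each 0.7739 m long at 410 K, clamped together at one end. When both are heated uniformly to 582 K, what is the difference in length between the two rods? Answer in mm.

ΔT = 172 K
iron: ΔL = 1.2×10⁻⁵ × 0.7739 m × 172 = 1.5973×10⁻³ m = 1.5973 mm
titanium: ΔL = 86.9×10⁻⁷ × 0.7739 m × 172 = 1.1567×10⁻³ m = 1.1567 mm
difference = 1.5973 − 1.1567 = 0.4406 mm

0.441 mm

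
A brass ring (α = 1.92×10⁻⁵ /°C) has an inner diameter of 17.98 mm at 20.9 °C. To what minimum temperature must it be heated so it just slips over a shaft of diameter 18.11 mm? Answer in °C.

T = 397 °C

Required Δd = 18.11 − 17.98 = 0.13 mm
Δd = αd₀ΔT ⇒ ΔT = Δd/(αd₀) = 0.13 / (1.92×10⁻⁵ × 17.98) = 376.58 K
T_min = 20.9 + 376.58 = 397.48 °C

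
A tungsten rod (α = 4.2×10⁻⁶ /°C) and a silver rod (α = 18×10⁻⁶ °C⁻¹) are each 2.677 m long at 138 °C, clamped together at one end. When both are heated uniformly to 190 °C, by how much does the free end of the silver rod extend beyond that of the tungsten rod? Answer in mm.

ΔT = 52 K
tungsten: ΔL = 4.2×10⁻⁶ × 2.677 m × 52 = 5.8466×10⁻⁴ m = 0.58466 mm
silver: ΔL = 18×10⁻⁶ × 2.677 m × 52 = 2.5057×10⁻³ m = 2.5057 mm
difference = 2.5057 − 0.58466 = 1.92104 mm

1.92 mm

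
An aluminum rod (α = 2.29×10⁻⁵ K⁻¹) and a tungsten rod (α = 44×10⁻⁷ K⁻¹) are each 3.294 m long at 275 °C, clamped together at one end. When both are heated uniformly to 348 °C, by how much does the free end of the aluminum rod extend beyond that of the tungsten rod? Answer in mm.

ΔT = 73 K
aluminum: ΔL = 2.29×10⁻⁵ × 3.294 m × 73 = 5.5066×10⁻³ m = 5.5066 mm
tungsten: ΔL = 44×10⁻⁷ × 3.294 m × 73 = 1.0580×10⁻³ m = 1.0580 mm
difference = 5.5066 − 1.0580 = 4.4486 mm

4.45 mm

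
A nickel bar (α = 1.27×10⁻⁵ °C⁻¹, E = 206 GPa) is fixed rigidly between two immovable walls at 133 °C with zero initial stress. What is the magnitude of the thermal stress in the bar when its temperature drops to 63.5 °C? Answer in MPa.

σ = 182 MPa

Fully constrained: the free strain ε = αΔT is blocked, so σ = Eε = EαΔT.
|ΔT| = 69.5 K
σ = 206×10⁹ × 1.27×10⁻⁵ × 69.5 = 1.82×10⁸ Pa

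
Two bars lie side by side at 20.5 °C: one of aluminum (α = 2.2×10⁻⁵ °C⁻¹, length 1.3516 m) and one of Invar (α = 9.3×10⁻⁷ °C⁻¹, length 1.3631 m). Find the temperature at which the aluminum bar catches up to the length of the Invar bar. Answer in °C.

T = 424.5 °C

Equal length when α₁L₁ΔT − α₂L₂ΔT = L₂ − L₁ = 1.15×10⁻² m
α₁L₁ = 2.97352×10⁻⁵, α₂L₂ = 1.267683×10⁻⁶ → Δ(αL) = 2.8467517×10⁻⁵ m/K
ΔT = 1.15×10⁻² / 2.8467517×10⁻⁵ = 403.969 K, so T = 20.5 + 403.969 = 424.469 °C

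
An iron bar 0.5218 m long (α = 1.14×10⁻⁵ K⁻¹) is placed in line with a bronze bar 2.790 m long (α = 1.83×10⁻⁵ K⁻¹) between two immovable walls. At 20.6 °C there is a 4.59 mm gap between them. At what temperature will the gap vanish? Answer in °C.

T = 101 °C

Gap closes when ΔL₁ + ΔL₂ = 4.59 mm = 4.59×10⁻³ m
(α₁L₁ + α₂L₂)ΔT = g
α₁L₁ + α₂L₂ = 1.14×10⁻⁵×0.5218 + 1.83×10⁻⁵×2.790 = 5.700552×10⁻⁵ m/K
ΔT = 4.59×10⁻³ / 5.700552×10⁻⁵ = 80.52 K
T = 20.6 + 80.52 = 101.12 °C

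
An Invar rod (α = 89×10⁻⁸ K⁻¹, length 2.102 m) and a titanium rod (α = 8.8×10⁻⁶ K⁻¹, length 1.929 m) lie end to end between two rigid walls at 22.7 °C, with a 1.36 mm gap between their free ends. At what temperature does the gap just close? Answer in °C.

T = 94.9 °C

Gap closes when ΔL₁ + ΔL₂ = 1.36 mm = 1.36×10⁻³ m
(α₁L₁ + α₂L₂)ΔT = g
α₁L₁ + α₂L₂ = 89×10⁻⁸×2.102 + 8.8×10⁻⁶×1.929 = 1.884598×10⁻⁵ m/K
ΔT = 1.36×10⁻³ / 1.884598×10⁻⁵ = 72.164 K
T = 22.7 + 72.164 = 94.864 °C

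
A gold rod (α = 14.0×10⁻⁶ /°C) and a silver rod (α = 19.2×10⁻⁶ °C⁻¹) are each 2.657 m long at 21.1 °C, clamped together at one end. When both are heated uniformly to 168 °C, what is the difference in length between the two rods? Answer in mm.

ΔT = 146.9 K
gold: ΔL = 14.0×10⁻⁶ × 2.657 m × 146.9 = 5.4644×10⁻³ m = 5.4644 mm
silver: ΔL = 19.2×10⁻⁶ × 2.657 m × 146.9 = 7.4940×10⁻³ m = 7.4940 mm
difference = 7.4940 − 5.4644 = 2.0296 mm

2.03 mm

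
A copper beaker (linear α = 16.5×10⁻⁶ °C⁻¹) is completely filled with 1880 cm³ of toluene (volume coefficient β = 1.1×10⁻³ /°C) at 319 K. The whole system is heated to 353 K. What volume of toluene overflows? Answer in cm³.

67.1 cm³

The beaker also expands: β_container ≈ 3α = 4.95×10⁻⁵ /K
Net overflow = V₀(β_liq − 3α_cont)ΔT
β − 3α = 1.10×10⁻³ − 4.95×10⁻⁵ = 1.0505×10⁻³ /K; ΔT = 34 K
ΔV = 1880 × 1.0505×10⁻³ × 34 = 67.1 cm³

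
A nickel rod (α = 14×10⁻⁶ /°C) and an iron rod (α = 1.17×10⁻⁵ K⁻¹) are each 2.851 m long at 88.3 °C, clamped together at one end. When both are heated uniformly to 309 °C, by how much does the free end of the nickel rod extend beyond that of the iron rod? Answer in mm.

1.45 mm

ΔT = 220.7 K
nickel: ΔL = 14×10⁻⁶ × 2.851 m × 220.7 = 8.8090×10⁻³ m = 8.8090 mm
iron: ΔL = 1.17×10⁻⁵ × 2.851 m × 220.7 = 7.3618×10⁻³ m = 7.3618 mm
difference = 8.8090 − 7.3618 = 1.4472 mm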